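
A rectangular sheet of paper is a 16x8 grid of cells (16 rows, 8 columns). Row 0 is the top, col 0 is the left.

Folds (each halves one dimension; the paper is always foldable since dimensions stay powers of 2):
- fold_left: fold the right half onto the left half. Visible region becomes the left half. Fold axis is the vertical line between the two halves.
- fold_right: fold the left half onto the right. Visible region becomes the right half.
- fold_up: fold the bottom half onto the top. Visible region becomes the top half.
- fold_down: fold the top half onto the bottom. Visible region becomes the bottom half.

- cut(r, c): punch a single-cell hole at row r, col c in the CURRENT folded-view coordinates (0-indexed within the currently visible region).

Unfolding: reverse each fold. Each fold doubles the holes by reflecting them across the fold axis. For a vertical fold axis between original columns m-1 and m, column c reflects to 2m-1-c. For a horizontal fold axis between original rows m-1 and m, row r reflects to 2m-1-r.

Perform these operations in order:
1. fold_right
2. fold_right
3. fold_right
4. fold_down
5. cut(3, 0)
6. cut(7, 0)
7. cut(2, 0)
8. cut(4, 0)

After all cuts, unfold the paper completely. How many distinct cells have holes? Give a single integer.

Op 1 fold_right: fold axis v@4; visible region now rows[0,16) x cols[4,8) = 16x4
Op 2 fold_right: fold axis v@6; visible region now rows[0,16) x cols[6,8) = 16x2
Op 3 fold_right: fold axis v@7; visible region now rows[0,16) x cols[7,8) = 16x1
Op 4 fold_down: fold axis h@8; visible region now rows[8,16) x cols[7,8) = 8x1
Op 5 cut(3, 0): punch at orig (11,7); cuts so far [(11, 7)]; region rows[8,16) x cols[7,8) = 8x1
Op 6 cut(7, 0): punch at orig (15,7); cuts so far [(11, 7), (15, 7)]; region rows[8,16) x cols[7,8) = 8x1
Op 7 cut(2, 0): punch at orig (10,7); cuts so far [(10, 7), (11, 7), (15, 7)]; region rows[8,16) x cols[7,8) = 8x1
Op 8 cut(4, 0): punch at orig (12,7); cuts so far [(10, 7), (11, 7), (12, 7), (15, 7)]; region rows[8,16) x cols[7,8) = 8x1
Unfold 1 (reflect across h@8): 8 holes -> [(0, 7), (3, 7), (4, 7), (5, 7), (10, 7), (11, 7), (12, 7), (15, 7)]
Unfold 2 (reflect across v@7): 16 holes -> [(0, 6), (0, 7), (3, 6), (3, 7), (4, 6), (4, 7), (5, 6), (5, 7), (10, 6), (10, 7), (11, 6), (11, 7), (12, 6), (12, 7), (15, 6), (15, 7)]
Unfold 3 (reflect across v@6): 32 holes -> [(0, 4), (0, 5), (0, 6), (0, 7), (3, 4), (3, 5), (3, 6), (3, 7), (4, 4), (4, 5), (4, 6), (4, 7), (5, 4), (5, 5), (5, 6), (5, 7), (10, 4), (10, 5), (10, 6), (10, 7), (11, 4), (11, 5), (11, 6), (11, 7), (12, 4), (12, 5), (12, 6), (12, 7), (15, 4), (15, 5), (15, 6), (15, 7)]
Unfold 4 (reflect across v@4): 64 holes -> [(0, 0), (0, 1), (0, 2), (0, 3), (0, 4), (0, 5), (0, 6), (0, 7), (3, 0), (3, 1), (3, 2), (3, 3), (3, 4), (3, 5), (3, 6), (3, 7), (4, 0), (4, 1), (4, 2), (4, 3), (4, 4), (4, 5), (4, 6), (4, 7), (5, 0), (5, 1), (5, 2), (5, 3), (5, 4), (5, 5), (5, 6), (5, 7), (10, 0), (10, 1), (10, 2), (10, 3), (10, 4), (10, 5), (10, 6), (10, 7), (11, 0), (11, 1), (11, 2), (11, 3), (11, 4), (11, 5), (11, 6), (11, 7), (12, 0), (12, 1), (12, 2), (12, 3), (12, 4), (12, 5), (12, 6), (12, 7), (15, 0), (15, 1), (15, 2), (15, 3), (15, 4), (15, 5), (15, 6), (15, 7)]

Answer: 64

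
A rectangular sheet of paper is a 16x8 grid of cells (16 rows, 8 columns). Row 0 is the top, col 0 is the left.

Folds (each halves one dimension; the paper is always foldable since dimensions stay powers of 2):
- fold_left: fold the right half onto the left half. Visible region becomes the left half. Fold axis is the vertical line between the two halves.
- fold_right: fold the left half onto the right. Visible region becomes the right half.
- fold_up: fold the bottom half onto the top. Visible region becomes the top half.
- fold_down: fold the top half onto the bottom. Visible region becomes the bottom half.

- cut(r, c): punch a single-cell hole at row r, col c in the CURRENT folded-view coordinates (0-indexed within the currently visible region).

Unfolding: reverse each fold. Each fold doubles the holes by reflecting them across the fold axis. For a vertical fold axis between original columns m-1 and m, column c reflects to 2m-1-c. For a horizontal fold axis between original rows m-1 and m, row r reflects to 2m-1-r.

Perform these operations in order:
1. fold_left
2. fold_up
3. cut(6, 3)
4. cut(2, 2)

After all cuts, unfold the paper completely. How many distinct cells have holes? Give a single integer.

Answer: 8

Derivation:
Op 1 fold_left: fold axis v@4; visible region now rows[0,16) x cols[0,4) = 16x4
Op 2 fold_up: fold axis h@8; visible region now rows[0,8) x cols[0,4) = 8x4
Op 3 cut(6, 3): punch at orig (6,3); cuts so far [(6, 3)]; region rows[0,8) x cols[0,4) = 8x4
Op 4 cut(2, 2): punch at orig (2,2); cuts so far [(2, 2), (6, 3)]; region rows[0,8) x cols[0,4) = 8x4
Unfold 1 (reflect across h@8): 4 holes -> [(2, 2), (6, 3), (9, 3), (13, 2)]
Unfold 2 (reflect across v@4): 8 holes -> [(2, 2), (2, 5), (6, 3), (6, 4), (9, 3), (9, 4), (13, 2), (13, 5)]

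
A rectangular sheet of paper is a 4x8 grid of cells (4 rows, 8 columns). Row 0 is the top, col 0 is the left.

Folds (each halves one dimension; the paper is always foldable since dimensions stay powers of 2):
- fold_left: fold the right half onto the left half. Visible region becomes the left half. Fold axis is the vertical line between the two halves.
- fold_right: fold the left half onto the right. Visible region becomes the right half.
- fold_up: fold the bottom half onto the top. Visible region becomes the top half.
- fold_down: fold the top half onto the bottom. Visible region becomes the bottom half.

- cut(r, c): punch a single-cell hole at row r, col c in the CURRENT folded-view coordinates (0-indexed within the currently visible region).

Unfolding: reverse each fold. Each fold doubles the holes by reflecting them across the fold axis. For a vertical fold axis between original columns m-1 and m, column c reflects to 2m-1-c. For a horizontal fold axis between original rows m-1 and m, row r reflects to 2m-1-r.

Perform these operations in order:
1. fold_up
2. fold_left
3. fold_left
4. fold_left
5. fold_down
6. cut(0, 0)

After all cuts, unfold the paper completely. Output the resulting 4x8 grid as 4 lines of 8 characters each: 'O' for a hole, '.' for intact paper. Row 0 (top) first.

Op 1 fold_up: fold axis h@2; visible region now rows[0,2) x cols[0,8) = 2x8
Op 2 fold_left: fold axis v@4; visible region now rows[0,2) x cols[0,4) = 2x4
Op 3 fold_left: fold axis v@2; visible region now rows[0,2) x cols[0,2) = 2x2
Op 4 fold_left: fold axis v@1; visible region now rows[0,2) x cols[0,1) = 2x1
Op 5 fold_down: fold axis h@1; visible region now rows[1,2) x cols[0,1) = 1x1
Op 6 cut(0, 0): punch at orig (1,0); cuts so far [(1, 0)]; region rows[1,2) x cols[0,1) = 1x1
Unfold 1 (reflect across h@1): 2 holes -> [(0, 0), (1, 0)]
Unfold 2 (reflect across v@1): 4 holes -> [(0, 0), (0, 1), (1, 0), (1, 1)]
Unfold 3 (reflect across v@2): 8 holes -> [(0, 0), (0, 1), (0, 2), (0, 3), (1, 0), (1, 1), (1, 2), (1, 3)]
Unfold 4 (reflect across v@4): 16 holes -> [(0, 0), (0, 1), (0, 2), (0, 3), (0, 4), (0, 5), (0, 6), (0, 7), (1, 0), (1, 1), (1, 2), (1, 3), (1, 4), (1, 5), (1, 6), (1, 7)]
Unfold 5 (reflect across h@2): 32 holes -> [(0, 0), (0, 1), (0, 2), (0, 3), (0, 4), (0, 5), (0, 6), (0, 7), (1, 0), (1, 1), (1, 2), (1, 3), (1, 4), (1, 5), (1, 6), (1, 7), (2, 0), (2, 1), (2, 2), (2, 3), (2, 4), (2, 5), (2, 6), (2, 7), (3, 0), (3, 1), (3, 2), (3, 3), (3, 4), (3, 5), (3, 6), (3, 7)]

Answer: OOOOOOOO
OOOOOOOO
OOOOOOOO
OOOOOOOO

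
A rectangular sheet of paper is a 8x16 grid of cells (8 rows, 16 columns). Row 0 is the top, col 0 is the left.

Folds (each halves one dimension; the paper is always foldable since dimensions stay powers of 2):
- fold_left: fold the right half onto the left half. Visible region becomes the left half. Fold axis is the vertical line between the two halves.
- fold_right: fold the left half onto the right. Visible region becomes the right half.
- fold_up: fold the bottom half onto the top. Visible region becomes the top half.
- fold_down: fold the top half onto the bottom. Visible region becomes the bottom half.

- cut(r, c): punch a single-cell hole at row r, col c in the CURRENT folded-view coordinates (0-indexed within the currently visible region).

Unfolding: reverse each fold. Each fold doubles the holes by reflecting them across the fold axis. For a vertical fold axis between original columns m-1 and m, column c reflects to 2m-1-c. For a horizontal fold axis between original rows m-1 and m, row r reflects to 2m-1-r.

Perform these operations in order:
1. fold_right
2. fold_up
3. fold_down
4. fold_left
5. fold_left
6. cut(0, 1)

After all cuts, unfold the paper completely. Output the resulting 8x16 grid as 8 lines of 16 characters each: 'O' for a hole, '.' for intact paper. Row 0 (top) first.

Answer: ................
.OO..OO..OO..OO.
.OO..OO..OO..OO.
................
................
.OO..OO..OO..OO.
.OO..OO..OO..OO.
................

Derivation:
Op 1 fold_right: fold axis v@8; visible region now rows[0,8) x cols[8,16) = 8x8
Op 2 fold_up: fold axis h@4; visible region now rows[0,4) x cols[8,16) = 4x8
Op 3 fold_down: fold axis h@2; visible region now rows[2,4) x cols[8,16) = 2x8
Op 4 fold_left: fold axis v@12; visible region now rows[2,4) x cols[8,12) = 2x4
Op 5 fold_left: fold axis v@10; visible region now rows[2,4) x cols[8,10) = 2x2
Op 6 cut(0, 1): punch at orig (2,9); cuts so far [(2, 9)]; region rows[2,4) x cols[8,10) = 2x2
Unfold 1 (reflect across v@10): 2 holes -> [(2, 9), (2, 10)]
Unfold 2 (reflect across v@12): 4 holes -> [(2, 9), (2, 10), (2, 13), (2, 14)]
Unfold 3 (reflect across h@2): 8 holes -> [(1, 9), (1, 10), (1, 13), (1, 14), (2, 9), (2, 10), (2, 13), (2, 14)]
Unfold 4 (reflect across h@4): 16 holes -> [(1, 9), (1, 10), (1, 13), (1, 14), (2, 9), (2, 10), (2, 13), (2, 14), (5, 9), (5, 10), (5, 13), (5, 14), (6, 9), (6, 10), (6, 13), (6, 14)]
Unfold 5 (reflect across v@8): 32 holes -> [(1, 1), (1, 2), (1, 5), (1, 6), (1, 9), (1, 10), (1, 13), (1, 14), (2, 1), (2, 2), (2, 5), (2, 6), (2, 9), (2, 10), (2, 13), (2, 14), (5, 1), (5, 2), (5, 5), (5, 6), (5, 9), (5, 10), (5, 13), (5, 14), (6, 1), (6, 2), (6, 5), (6, 6), (6, 9), (6, 10), (6, 13), (6, 14)]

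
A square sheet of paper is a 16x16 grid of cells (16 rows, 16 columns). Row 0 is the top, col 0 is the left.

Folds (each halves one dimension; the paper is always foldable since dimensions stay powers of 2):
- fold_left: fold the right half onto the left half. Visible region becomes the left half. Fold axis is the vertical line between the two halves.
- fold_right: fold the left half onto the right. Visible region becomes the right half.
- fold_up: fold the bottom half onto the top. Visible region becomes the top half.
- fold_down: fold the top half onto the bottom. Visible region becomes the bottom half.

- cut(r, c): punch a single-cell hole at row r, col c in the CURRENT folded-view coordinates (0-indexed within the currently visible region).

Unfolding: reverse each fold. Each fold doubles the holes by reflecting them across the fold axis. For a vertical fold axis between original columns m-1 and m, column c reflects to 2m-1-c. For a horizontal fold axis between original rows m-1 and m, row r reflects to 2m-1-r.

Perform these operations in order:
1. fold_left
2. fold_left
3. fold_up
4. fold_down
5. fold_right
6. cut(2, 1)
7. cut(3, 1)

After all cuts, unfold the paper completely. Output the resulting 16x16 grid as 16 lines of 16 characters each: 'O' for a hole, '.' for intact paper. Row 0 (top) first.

Answer: O..OO..OO..OO..O
O..OO..OO..OO..O
................
................
................
................
O..OO..OO..OO..O
O..OO..OO..OO..O
O..OO..OO..OO..O
O..OO..OO..OO..O
................
................
................
................
O..OO..OO..OO..O
O..OO..OO..OO..O

Derivation:
Op 1 fold_left: fold axis v@8; visible region now rows[0,16) x cols[0,8) = 16x8
Op 2 fold_left: fold axis v@4; visible region now rows[0,16) x cols[0,4) = 16x4
Op 3 fold_up: fold axis h@8; visible region now rows[0,8) x cols[0,4) = 8x4
Op 4 fold_down: fold axis h@4; visible region now rows[4,8) x cols[0,4) = 4x4
Op 5 fold_right: fold axis v@2; visible region now rows[4,8) x cols[2,4) = 4x2
Op 6 cut(2, 1): punch at orig (6,3); cuts so far [(6, 3)]; region rows[4,8) x cols[2,4) = 4x2
Op 7 cut(3, 1): punch at orig (7,3); cuts so far [(6, 3), (7, 3)]; region rows[4,8) x cols[2,4) = 4x2
Unfold 1 (reflect across v@2): 4 holes -> [(6, 0), (6, 3), (7, 0), (7, 3)]
Unfold 2 (reflect across h@4): 8 holes -> [(0, 0), (0, 3), (1, 0), (1, 3), (6, 0), (6, 3), (7, 0), (7, 3)]
Unfold 3 (reflect across h@8): 16 holes -> [(0, 0), (0, 3), (1, 0), (1, 3), (6, 0), (6, 3), (7, 0), (7, 3), (8, 0), (8, 3), (9, 0), (9, 3), (14, 0), (14, 3), (15, 0), (15, 3)]
Unfold 4 (reflect across v@4): 32 holes -> [(0, 0), (0, 3), (0, 4), (0, 7), (1, 0), (1, 3), (1, 4), (1, 7), (6, 0), (6, 3), (6, 4), (6, 7), (7, 0), (7, 3), (7, 4), (7, 7), (8, 0), (8, 3), (8, 4), (8, 7), (9, 0), (9, 3), (9, 4), (9, 7), (14, 0), (14, 3), (14, 4), (14, 7), (15, 0), (15, 3), (15, 4), (15, 7)]
Unfold 5 (reflect across v@8): 64 holes -> [(0, 0), (0, 3), (0, 4), (0, 7), (0, 8), (0, 11), (0, 12), (0, 15), (1, 0), (1, 3), (1, 4), (1, 7), (1, 8), (1, 11), (1, 12), (1, 15), (6, 0), (6, 3), (6, 4), (6, 7), (6, 8), (6, 11), (6, 12), (6, 15), (7, 0), (7, 3), (7, 4), (7, 7), (7, 8), (7, 11), (7, 12), (7, 15), (8, 0), (8, 3), (8, 4), (8, 7), (8, 8), (8, 11), (8, 12), (8, 15), (9, 0), (9, 3), (9, 4), (9, 7), (9, 8), (9, 11), (9, 12), (9, 15), (14, 0), (14, 3), (14, 4), (14, 7), (14, 8), (14, 11), (14, 12), (14, 15), (15, 0), (15, 3), (15, 4), (15, 7), (15, 8), (15, 11), (15, 12), (15, 15)]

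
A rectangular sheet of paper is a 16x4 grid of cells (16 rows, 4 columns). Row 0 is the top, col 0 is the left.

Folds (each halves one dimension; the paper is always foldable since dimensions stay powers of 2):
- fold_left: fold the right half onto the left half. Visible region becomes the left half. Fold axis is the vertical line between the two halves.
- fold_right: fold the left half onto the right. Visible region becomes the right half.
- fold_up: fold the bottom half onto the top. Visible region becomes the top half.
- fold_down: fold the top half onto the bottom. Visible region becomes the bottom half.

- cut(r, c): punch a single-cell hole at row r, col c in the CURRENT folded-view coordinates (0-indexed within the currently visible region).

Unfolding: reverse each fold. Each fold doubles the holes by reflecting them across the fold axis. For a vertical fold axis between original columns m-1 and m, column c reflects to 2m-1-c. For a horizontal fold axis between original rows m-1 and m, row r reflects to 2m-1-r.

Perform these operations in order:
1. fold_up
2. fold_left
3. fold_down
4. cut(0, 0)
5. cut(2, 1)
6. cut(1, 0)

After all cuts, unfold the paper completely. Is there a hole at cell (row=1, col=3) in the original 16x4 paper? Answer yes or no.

Answer: no

Derivation:
Op 1 fold_up: fold axis h@8; visible region now rows[0,8) x cols[0,4) = 8x4
Op 2 fold_left: fold axis v@2; visible region now rows[0,8) x cols[0,2) = 8x2
Op 3 fold_down: fold axis h@4; visible region now rows[4,8) x cols[0,2) = 4x2
Op 4 cut(0, 0): punch at orig (4,0); cuts so far [(4, 0)]; region rows[4,8) x cols[0,2) = 4x2
Op 5 cut(2, 1): punch at orig (6,1); cuts so far [(4, 0), (6, 1)]; region rows[4,8) x cols[0,2) = 4x2
Op 6 cut(1, 0): punch at orig (5,0); cuts so far [(4, 0), (5, 0), (6, 1)]; region rows[4,8) x cols[0,2) = 4x2
Unfold 1 (reflect across h@4): 6 holes -> [(1, 1), (2, 0), (3, 0), (4, 0), (5, 0), (6, 1)]
Unfold 2 (reflect across v@2): 12 holes -> [(1, 1), (1, 2), (2, 0), (2, 3), (3, 0), (3, 3), (4, 0), (4, 3), (5, 0), (5, 3), (6, 1), (6, 2)]
Unfold 3 (reflect across h@8): 24 holes -> [(1, 1), (1, 2), (2, 0), (2, 3), (3, 0), (3, 3), (4, 0), (4, 3), (5, 0), (5, 3), (6, 1), (6, 2), (9, 1), (9, 2), (10, 0), (10, 3), (11, 0), (11, 3), (12, 0), (12, 3), (13, 0), (13, 3), (14, 1), (14, 2)]
Holes: [(1, 1), (1, 2), (2, 0), (2, 3), (3, 0), (3, 3), (4, 0), (4, 3), (5, 0), (5, 3), (6, 1), (6, 2), (9, 1), (9, 2), (10, 0), (10, 3), (11, 0), (11, 3), (12, 0), (12, 3), (13, 0), (13, 3), (14, 1), (14, 2)]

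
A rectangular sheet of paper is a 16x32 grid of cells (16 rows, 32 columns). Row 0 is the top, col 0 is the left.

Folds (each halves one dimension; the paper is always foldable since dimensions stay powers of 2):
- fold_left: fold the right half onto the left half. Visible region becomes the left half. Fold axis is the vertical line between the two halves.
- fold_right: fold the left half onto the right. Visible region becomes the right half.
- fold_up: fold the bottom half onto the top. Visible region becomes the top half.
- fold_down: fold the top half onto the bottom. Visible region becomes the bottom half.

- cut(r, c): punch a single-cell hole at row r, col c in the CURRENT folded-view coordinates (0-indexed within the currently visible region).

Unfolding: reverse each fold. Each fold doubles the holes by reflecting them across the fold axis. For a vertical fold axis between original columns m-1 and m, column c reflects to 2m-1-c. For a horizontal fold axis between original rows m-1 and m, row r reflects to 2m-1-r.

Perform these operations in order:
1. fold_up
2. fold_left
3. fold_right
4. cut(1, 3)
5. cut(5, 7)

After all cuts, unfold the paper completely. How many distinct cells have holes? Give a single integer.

Answer: 16

Derivation:
Op 1 fold_up: fold axis h@8; visible region now rows[0,8) x cols[0,32) = 8x32
Op 2 fold_left: fold axis v@16; visible region now rows[0,8) x cols[0,16) = 8x16
Op 3 fold_right: fold axis v@8; visible region now rows[0,8) x cols[8,16) = 8x8
Op 4 cut(1, 3): punch at orig (1,11); cuts so far [(1, 11)]; region rows[0,8) x cols[8,16) = 8x8
Op 5 cut(5, 7): punch at orig (5,15); cuts so far [(1, 11), (5, 15)]; region rows[0,8) x cols[8,16) = 8x8
Unfold 1 (reflect across v@8): 4 holes -> [(1, 4), (1, 11), (5, 0), (5, 15)]
Unfold 2 (reflect across v@16): 8 holes -> [(1, 4), (1, 11), (1, 20), (1, 27), (5, 0), (5, 15), (5, 16), (5, 31)]
Unfold 3 (reflect across h@8): 16 holes -> [(1, 4), (1, 11), (1, 20), (1, 27), (5, 0), (5, 15), (5, 16), (5, 31), (10, 0), (10, 15), (10, 16), (10, 31), (14, 4), (14, 11), (14, 20), (14, 27)]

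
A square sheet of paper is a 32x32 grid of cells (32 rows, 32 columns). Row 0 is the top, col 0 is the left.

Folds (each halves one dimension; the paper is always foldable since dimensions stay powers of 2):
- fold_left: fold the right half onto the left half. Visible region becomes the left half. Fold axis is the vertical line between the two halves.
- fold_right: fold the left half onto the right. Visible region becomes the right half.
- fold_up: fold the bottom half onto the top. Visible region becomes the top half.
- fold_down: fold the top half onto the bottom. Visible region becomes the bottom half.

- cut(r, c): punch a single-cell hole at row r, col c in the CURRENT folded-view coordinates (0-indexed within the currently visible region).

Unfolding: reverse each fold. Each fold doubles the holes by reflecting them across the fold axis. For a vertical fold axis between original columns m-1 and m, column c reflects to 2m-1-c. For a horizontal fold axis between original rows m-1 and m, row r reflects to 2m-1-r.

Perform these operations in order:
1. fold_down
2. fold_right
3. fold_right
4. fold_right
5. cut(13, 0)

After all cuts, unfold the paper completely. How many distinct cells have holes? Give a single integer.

Op 1 fold_down: fold axis h@16; visible region now rows[16,32) x cols[0,32) = 16x32
Op 2 fold_right: fold axis v@16; visible region now rows[16,32) x cols[16,32) = 16x16
Op 3 fold_right: fold axis v@24; visible region now rows[16,32) x cols[24,32) = 16x8
Op 4 fold_right: fold axis v@28; visible region now rows[16,32) x cols[28,32) = 16x4
Op 5 cut(13, 0): punch at orig (29,28); cuts so far [(29, 28)]; region rows[16,32) x cols[28,32) = 16x4
Unfold 1 (reflect across v@28): 2 holes -> [(29, 27), (29, 28)]
Unfold 2 (reflect across v@24): 4 holes -> [(29, 19), (29, 20), (29, 27), (29, 28)]
Unfold 3 (reflect across v@16): 8 holes -> [(29, 3), (29, 4), (29, 11), (29, 12), (29, 19), (29, 20), (29, 27), (29, 28)]
Unfold 4 (reflect across h@16): 16 holes -> [(2, 3), (2, 4), (2, 11), (2, 12), (2, 19), (2, 20), (2, 27), (2, 28), (29, 3), (29, 4), (29, 11), (29, 12), (29, 19), (29, 20), (29, 27), (29, 28)]

Answer: 16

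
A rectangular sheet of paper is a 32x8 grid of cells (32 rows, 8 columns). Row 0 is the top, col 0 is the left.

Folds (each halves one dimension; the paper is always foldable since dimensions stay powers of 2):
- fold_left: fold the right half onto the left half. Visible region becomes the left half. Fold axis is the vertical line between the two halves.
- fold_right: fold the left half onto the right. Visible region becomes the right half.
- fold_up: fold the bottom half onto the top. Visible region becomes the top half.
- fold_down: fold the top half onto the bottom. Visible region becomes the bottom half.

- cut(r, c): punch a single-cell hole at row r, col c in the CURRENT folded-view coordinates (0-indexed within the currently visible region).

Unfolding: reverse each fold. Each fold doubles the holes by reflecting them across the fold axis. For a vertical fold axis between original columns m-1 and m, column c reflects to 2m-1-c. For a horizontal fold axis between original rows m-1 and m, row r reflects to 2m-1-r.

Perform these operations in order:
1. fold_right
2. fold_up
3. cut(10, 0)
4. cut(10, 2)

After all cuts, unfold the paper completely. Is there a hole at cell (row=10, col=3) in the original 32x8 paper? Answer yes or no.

Answer: yes

Derivation:
Op 1 fold_right: fold axis v@4; visible region now rows[0,32) x cols[4,8) = 32x4
Op 2 fold_up: fold axis h@16; visible region now rows[0,16) x cols[4,8) = 16x4
Op 3 cut(10, 0): punch at orig (10,4); cuts so far [(10, 4)]; region rows[0,16) x cols[4,8) = 16x4
Op 4 cut(10, 2): punch at orig (10,6); cuts so far [(10, 4), (10, 6)]; region rows[0,16) x cols[4,8) = 16x4
Unfold 1 (reflect across h@16): 4 holes -> [(10, 4), (10, 6), (21, 4), (21, 6)]
Unfold 2 (reflect across v@4): 8 holes -> [(10, 1), (10, 3), (10, 4), (10, 6), (21, 1), (21, 3), (21, 4), (21, 6)]
Holes: [(10, 1), (10, 3), (10, 4), (10, 6), (21, 1), (21, 3), (21, 4), (21, 6)]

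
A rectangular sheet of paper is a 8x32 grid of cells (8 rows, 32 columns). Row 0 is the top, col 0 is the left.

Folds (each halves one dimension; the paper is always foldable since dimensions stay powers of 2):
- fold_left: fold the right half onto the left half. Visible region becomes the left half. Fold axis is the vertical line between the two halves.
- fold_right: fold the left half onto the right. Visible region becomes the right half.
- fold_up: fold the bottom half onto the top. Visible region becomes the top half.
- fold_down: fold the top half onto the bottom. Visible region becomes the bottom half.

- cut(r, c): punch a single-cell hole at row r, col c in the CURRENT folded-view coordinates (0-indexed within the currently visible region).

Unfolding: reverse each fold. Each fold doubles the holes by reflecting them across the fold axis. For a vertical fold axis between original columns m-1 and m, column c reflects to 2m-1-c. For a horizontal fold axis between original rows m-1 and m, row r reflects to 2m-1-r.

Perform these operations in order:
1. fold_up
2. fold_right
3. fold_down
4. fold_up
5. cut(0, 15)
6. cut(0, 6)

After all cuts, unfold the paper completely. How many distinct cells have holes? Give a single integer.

Op 1 fold_up: fold axis h@4; visible region now rows[0,4) x cols[0,32) = 4x32
Op 2 fold_right: fold axis v@16; visible region now rows[0,4) x cols[16,32) = 4x16
Op 3 fold_down: fold axis h@2; visible region now rows[2,4) x cols[16,32) = 2x16
Op 4 fold_up: fold axis h@3; visible region now rows[2,3) x cols[16,32) = 1x16
Op 5 cut(0, 15): punch at orig (2,31); cuts so far [(2, 31)]; region rows[2,3) x cols[16,32) = 1x16
Op 6 cut(0, 6): punch at orig (2,22); cuts so far [(2, 22), (2, 31)]; region rows[2,3) x cols[16,32) = 1x16
Unfold 1 (reflect across h@3): 4 holes -> [(2, 22), (2, 31), (3, 22), (3, 31)]
Unfold 2 (reflect across h@2): 8 holes -> [(0, 22), (0, 31), (1, 22), (1, 31), (2, 22), (2, 31), (3, 22), (3, 31)]
Unfold 3 (reflect across v@16): 16 holes -> [(0, 0), (0, 9), (0, 22), (0, 31), (1, 0), (1, 9), (1, 22), (1, 31), (2, 0), (2, 9), (2, 22), (2, 31), (3, 0), (3, 9), (3, 22), (3, 31)]
Unfold 4 (reflect across h@4): 32 holes -> [(0, 0), (0, 9), (0, 22), (0, 31), (1, 0), (1, 9), (1, 22), (1, 31), (2, 0), (2, 9), (2, 22), (2, 31), (3, 0), (3, 9), (3, 22), (3, 31), (4, 0), (4, 9), (4, 22), (4, 31), (5, 0), (5, 9), (5, 22), (5, 31), (6, 0), (6, 9), (6, 22), (6, 31), (7, 0), (7, 9), (7, 22), (7, 31)]

Answer: 32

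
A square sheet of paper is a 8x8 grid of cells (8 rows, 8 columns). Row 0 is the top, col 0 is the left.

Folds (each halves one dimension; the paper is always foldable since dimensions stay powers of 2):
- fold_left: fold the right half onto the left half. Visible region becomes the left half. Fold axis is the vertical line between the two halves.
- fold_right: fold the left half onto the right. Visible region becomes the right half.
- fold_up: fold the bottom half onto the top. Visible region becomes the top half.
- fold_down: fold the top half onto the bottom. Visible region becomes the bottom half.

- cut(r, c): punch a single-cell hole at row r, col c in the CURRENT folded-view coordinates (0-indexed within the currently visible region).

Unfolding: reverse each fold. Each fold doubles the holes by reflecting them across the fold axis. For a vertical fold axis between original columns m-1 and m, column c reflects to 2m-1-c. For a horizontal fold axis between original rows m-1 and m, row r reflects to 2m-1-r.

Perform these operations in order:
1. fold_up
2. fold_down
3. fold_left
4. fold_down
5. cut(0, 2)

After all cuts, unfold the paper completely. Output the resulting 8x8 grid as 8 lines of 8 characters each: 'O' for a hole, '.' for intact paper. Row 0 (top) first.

Answer: ..O..O..
..O..O..
..O..O..
..O..O..
..O..O..
..O..O..
..O..O..
..O..O..

Derivation:
Op 1 fold_up: fold axis h@4; visible region now rows[0,4) x cols[0,8) = 4x8
Op 2 fold_down: fold axis h@2; visible region now rows[2,4) x cols[0,8) = 2x8
Op 3 fold_left: fold axis v@4; visible region now rows[2,4) x cols[0,4) = 2x4
Op 4 fold_down: fold axis h@3; visible region now rows[3,4) x cols[0,4) = 1x4
Op 5 cut(0, 2): punch at orig (3,2); cuts so far [(3, 2)]; region rows[3,4) x cols[0,4) = 1x4
Unfold 1 (reflect across h@3): 2 holes -> [(2, 2), (3, 2)]
Unfold 2 (reflect across v@4): 4 holes -> [(2, 2), (2, 5), (3, 2), (3, 5)]
Unfold 3 (reflect across h@2): 8 holes -> [(0, 2), (0, 5), (1, 2), (1, 5), (2, 2), (2, 5), (3, 2), (3, 5)]
Unfold 4 (reflect across h@4): 16 holes -> [(0, 2), (0, 5), (1, 2), (1, 5), (2, 2), (2, 5), (3, 2), (3, 5), (4, 2), (4, 5), (5, 2), (5, 5), (6, 2), (6, 5), (7, 2), (7, 5)]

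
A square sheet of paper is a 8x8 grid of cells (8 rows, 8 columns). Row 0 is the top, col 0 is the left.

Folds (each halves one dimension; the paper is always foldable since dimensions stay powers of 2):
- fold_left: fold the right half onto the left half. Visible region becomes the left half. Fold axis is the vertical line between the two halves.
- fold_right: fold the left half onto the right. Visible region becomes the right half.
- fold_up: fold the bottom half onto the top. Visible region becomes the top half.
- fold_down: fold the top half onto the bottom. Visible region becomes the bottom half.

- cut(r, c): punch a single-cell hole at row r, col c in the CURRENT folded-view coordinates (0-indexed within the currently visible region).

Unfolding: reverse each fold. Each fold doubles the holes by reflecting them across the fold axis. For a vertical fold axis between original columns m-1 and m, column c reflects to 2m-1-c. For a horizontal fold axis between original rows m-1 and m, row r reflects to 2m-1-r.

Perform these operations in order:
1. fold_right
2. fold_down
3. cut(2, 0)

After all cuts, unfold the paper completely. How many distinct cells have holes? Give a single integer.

Op 1 fold_right: fold axis v@4; visible region now rows[0,8) x cols[4,8) = 8x4
Op 2 fold_down: fold axis h@4; visible region now rows[4,8) x cols[4,8) = 4x4
Op 3 cut(2, 0): punch at orig (6,4); cuts so far [(6, 4)]; region rows[4,8) x cols[4,8) = 4x4
Unfold 1 (reflect across h@4): 2 holes -> [(1, 4), (6, 4)]
Unfold 2 (reflect across v@4): 4 holes -> [(1, 3), (1, 4), (6, 3), (6, 4)]

Answer: 4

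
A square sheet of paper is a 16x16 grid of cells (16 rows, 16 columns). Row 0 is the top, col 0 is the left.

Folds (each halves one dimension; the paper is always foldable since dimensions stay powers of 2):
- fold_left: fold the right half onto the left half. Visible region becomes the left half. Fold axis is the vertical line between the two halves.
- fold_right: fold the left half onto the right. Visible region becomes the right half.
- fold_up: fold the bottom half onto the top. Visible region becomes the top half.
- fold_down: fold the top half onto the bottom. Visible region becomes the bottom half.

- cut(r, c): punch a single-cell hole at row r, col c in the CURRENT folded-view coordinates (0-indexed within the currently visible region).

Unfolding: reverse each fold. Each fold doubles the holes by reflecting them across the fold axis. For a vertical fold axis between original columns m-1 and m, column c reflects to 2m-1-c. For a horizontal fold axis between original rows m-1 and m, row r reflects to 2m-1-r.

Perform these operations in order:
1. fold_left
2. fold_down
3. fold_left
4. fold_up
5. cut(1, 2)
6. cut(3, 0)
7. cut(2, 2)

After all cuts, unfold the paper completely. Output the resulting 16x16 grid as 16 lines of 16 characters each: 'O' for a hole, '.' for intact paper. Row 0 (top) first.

Answer: ................
..O..O....O..O..
..O..O....O..O..
O......OO......O
O......OO......O
..O..O....O..O..
..O..O....O..O..
................
................
..O..O....O..O..
..O..O....O..O..
O......OO......O
O......OO......O
..O..O....O..O..
..O..O....O..O..
................

Derivation:
Op 1 fold_left: fold axis v@8; visible region now rows[0,16) x cols[0,8) = 16x8
Op 2 fold_down: fold axis h@8; visible region now rows[8,16) x cols[0,8) = 8x8
Op 3 fold_left: fold axis v@4; visible region now rows[8,16) x cols[0,4) = 8x4
Op 4 fold_up: fold axis h@12; visible region now rows[8,12) x cols[0,4) = 4x4
Op 5 cut(1, 2): punch at orig (9,2); cuts so far [(9, 2)]; region rows[8,12) x cols[0,4) = 4x4
Op 6 cut(3, 0): punch at orig (11,0); cuts so far [(9, 2), (11, 0)]; region rows[8,12) x cols[0,4) = 4x4
Op 7 cut(2, 2): punch at orig (10,2); cuts so far [(9, 2), (10, 2), (11, 0)]; region rows[8,12) x cols[0,4) = 4x4
Unfold 1 (reflect across h@12): 6 holes -> [(9, 2), (10, 2), (11, 0), (12, 0), (13, 2), (14, 2)]
Unfold 2 (reflect across v@4): 12 holes -> [(9, 2), (9, 5), (10, 2), (10, 5), (11, 0), (11, 7), (12, 0), (12, 7), (13, 2), (13, 5), (14, 2), (14, 5)]
Unfold 3 (reflect across h@8): 24 holes -> [(1, 2), (1, 5), (2, 2), (2, 5), (3, 0), (3, 7), (4, 0), (4, 7), (5, 2), (5, 5), (6, 2), (6, 5), (9, 2), (9, 5), (10, 2), (10, 5), (11, 0), (11, 7), (12, 0), (12, 7), (13, 2), (13, 5), (14, 2), (14, 5)]
Unfold 4 (reflect across v@8): 48 holes -> [(1, 2), (1, 5), (1, 10), (1, 13), (2, 2), (2, 5), (2, 10), (2, 13), (3, 0), (3, 7), (3, 8), (3, 15), (4, 0), (4, 7), (4, 8), (4, 15), (5, 2), (5, 5), (5, 10), (5, 13), (6, 2), (6, 5), (6, 10), (6, 13), (9, 2), (9, 5), (9, 10), (9, 13), (10, 2), (10, 5), (10, 10), (10, 13), (11, 0), (11, 7), (11, 8), (11, 15), (12, 0), (12, 7), (12, 8), (12, 15), (13, 2), (13, 5), (13, 10), (13, 13), (14, 2), (14, 5), (14, 10), (14, 13)]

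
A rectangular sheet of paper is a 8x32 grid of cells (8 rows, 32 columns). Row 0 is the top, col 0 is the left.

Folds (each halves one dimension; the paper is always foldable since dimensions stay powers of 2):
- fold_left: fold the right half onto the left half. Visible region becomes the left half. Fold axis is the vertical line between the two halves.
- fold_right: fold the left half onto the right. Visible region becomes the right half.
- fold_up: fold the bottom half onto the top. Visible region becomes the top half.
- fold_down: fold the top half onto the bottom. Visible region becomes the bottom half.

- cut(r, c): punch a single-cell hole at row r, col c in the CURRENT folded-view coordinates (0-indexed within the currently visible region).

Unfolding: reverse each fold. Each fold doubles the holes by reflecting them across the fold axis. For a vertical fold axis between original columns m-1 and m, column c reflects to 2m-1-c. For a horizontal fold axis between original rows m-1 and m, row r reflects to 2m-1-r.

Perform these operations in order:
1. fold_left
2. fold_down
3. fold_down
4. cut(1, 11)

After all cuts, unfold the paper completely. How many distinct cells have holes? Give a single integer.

Answer: 8

Derivation:
Op 1 fold_left: fold axis v@16; visible region now rows[0,8) x cols[0,16) = 8x16
Op 2 fold_down: fold axis h@4; visible region now rows[4,8) x cols[0,16) = 4x16
Op 3 fold_down: fold axis h@6; visible region now rows[6,8) x cols[0,16) = 2x16
Op 4 cut(1, 11): punch at orig (7,11); cuts so far [(7, 11)]; region rows[6,8) x cols[0,16) = 2x16
Unfold 1 (reflect across h@6): 2 holes -> [(4, 11), (7, 11)]
Unfold 2 (reflect across h@4): 4 holes -> [(0, 11), (3, 11), (4, 11), (7, 11)]
Unfold 3 (reflect across v@16): 8 holes -> [(0, 11), (0, 20), (3, 11), (3, 20), (4, 11), (4, 20), (7, 11), (7, 20)]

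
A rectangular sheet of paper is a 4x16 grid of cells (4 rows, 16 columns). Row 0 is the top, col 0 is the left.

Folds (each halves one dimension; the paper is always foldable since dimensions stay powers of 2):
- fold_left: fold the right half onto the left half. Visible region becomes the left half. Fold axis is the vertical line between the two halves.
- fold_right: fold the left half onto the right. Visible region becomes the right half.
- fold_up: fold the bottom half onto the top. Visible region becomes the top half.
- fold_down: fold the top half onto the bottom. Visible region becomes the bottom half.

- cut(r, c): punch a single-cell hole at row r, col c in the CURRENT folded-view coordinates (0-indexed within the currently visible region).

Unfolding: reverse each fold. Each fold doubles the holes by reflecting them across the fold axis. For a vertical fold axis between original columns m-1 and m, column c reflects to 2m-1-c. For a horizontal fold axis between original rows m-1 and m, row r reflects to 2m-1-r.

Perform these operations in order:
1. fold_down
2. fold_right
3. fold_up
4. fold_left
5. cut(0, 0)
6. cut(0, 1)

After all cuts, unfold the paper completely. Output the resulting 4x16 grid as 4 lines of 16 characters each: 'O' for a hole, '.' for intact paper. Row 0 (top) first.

Op 1 fold_down: fold axis h@2; visible region now rows[2,4) x cols[0,16) = 2x16
Op 2 fold_right: fold axis v@8; visible region now rows[2,4) x cols[8,16) = 2x8
Op 3 fold_up: fold axis h@3; visible region now rows[2,3) x cols[8,16) = 1x8
Op 4 fold_left: fold axis v@12; visible region now rows[2,3) x cols[8,12) = 1x4
Op 5 cut(0, 0): punch at orig (2,8); cuts so far [(2, 8)]; region rows[2,3) x cols[8,12) = 1x4
Op 6 cut(0, 1): punch at orig (2,9); cuts so far [(2, 8), (2, 9)]; region rows[2,3) x cols[8,12) = 1x4
Unfold 1 (reflect across v@12): 4 holes -> [(2, 8), (2, 9), (2, 14), (2, 15)]
Unfold 2 (reflect across h@3): 8 holes -> [(2, 8), (2, 9), (2, 14), (2, 15), (3, 8), (3, 9), (3, 14), (3, 15)]
Unfold 3 (reflect across v@8): 16 holes -> [(2, 0), (2, 1), (2, 6), (2, 7), (2, 8), (2, 9), (2, 14), (2, 15), (3, 0), (3, 1), (3, 6), (3, 7), (3, 8), (3, 9), (3, 14), (3, 15)]
Unfold 4 (reflect across h@2): 32 holes -> [(0, 0), (0, 1), (0, 6), (0, 7), (0, 8), (0, 9), (0, 14), (0, 15), (1, 0), (1, 1), (1, 6), (1, 7), (1, 8), (1, 9), (1, 14), (1, 15), (2, 0), (2, 1), (2, 6), (2, 7), (2, 8), (2, 9), (2, 14), (2, 15), (3, 0), (3, 1), (3, 6), (3, 7), (3, 8), (3, 9), (3, 14), (3, 15)]

Answer: OO....OOOO....OO
OO....OOOO....OO
OO....OOOO....OO
OO....OOOO....OO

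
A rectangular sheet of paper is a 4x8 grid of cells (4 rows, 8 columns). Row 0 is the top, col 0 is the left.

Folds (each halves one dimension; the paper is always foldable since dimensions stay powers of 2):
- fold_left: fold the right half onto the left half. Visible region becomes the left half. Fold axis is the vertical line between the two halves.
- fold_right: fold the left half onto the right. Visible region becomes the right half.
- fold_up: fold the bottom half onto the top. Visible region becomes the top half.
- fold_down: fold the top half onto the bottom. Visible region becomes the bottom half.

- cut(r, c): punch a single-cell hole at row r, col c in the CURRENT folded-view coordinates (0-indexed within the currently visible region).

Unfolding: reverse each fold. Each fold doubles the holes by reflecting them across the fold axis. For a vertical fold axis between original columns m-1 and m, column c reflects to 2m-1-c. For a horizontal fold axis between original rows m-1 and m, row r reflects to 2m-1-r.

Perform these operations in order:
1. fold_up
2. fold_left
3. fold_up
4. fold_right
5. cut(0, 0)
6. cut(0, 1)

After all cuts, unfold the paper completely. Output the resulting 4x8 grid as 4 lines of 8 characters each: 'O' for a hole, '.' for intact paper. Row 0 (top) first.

Answer: OOOOOOOO
OOOOOOOO
OOOOOOOO
OOOOOOOO

Derivation:
Op 1 fold_up: fold axis h@2; visible region now rows[0,2) x cols[0,8) = 2x8
Op 2 fold_left: fold axis v@4; visible region now rows[0,2) x cols[0,4) = 2x4
Op 3 fold_up: fold axis h@1; visible region now rows[0,1) x cols[0,4) = 1x4
Op 4 fold_right: fold axis v@2; visible region now rows[0,1) x cols[2,4) = 1x2
Op 5 cut(0, 0): punch at orig (0,2); cuts so far [(0, 2)]; region rows[0,1) x cols[2,4) = 1x2
Op 6 cut(0, 1): punch at orig (0,3); cuts so far [(0, 2), (0, 3)]; region rows[0,1) x cols[2,4) = 1x2
Unfold 1 (reflect across v@2): 4 holes -> [(0, 0), (0, 1), (0, 2), (0, 3)]
Unfold 2 (reflect across h@1): 8 holes -> [(0, 0), (0, 1), (0, 2), (0, 3), (1, 0), (1, 1), (1, 2), (1, 3)]
Unfold 3 (reflect across v@4): 16 holes -> [(0, 0), (0, 1), (0, 2), (0, 3), (0, 4), (0, 5), (0, 6), (0, 7), (1, 0), (1, 1), (1, 2), (1, 3), (1, 4), (1, 5), (1, 6), (1, 7)]
Unfold 4 (reflect across h@2): 32 holes -> [(0, 0), (0, 1), (0, 2), (0, 3), (0, 4), (0, 5), (0, 6), (0, 7), (1, 0), (1, 1), (1, 2), (1, 3), (1, 4), (1, 5), (1, 6), (1, 7), (2, 0), (2, 1), (2, 2), (2, 3), (2, 4), (2, 5), (2, 6), (2, 7), (3, 0), (3, 1), (3, 2), (3, 3), (3, 4), (3, 5), (3, 6), (3, 7)]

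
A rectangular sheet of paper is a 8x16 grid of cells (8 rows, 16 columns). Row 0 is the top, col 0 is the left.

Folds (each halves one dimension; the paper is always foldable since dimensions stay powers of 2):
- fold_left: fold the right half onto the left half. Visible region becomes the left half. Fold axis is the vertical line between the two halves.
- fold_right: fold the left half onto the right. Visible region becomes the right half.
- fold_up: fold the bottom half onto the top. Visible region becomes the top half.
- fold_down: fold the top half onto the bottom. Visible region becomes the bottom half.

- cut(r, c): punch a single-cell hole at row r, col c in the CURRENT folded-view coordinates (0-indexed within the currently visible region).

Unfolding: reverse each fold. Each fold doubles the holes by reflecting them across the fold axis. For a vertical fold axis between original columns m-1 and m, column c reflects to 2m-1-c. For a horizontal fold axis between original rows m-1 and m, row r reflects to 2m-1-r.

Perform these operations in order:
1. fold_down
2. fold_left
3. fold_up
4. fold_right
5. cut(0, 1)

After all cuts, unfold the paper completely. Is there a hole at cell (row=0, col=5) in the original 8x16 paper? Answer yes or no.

Op 1 fold_down: fold axis h@4; visible region now rows[4,8) x cols[0,16) = 4x16
Op 2 fold_left: fold axis v@8; visible region now rows[4,8) x cols[0,8) = 4x8
Op 3 fold_up: fold axis h@6; visible region now rows[4,6) x cols[0,8) = 2x8
Op 4 fold_right: fold axis v@4; visible region now rows[4,6) x cols[4,8) = 2x4
Op 5 cut(0, 1): punch at orig (4,5); cuts so far [(4, 5)]; region rows[4,6) x cols[4,8) = 2x4
Unfold 1 (reflect across v@4): 2 holes -> [(4, 2), (4, 5)]
Unfold 2 (reflect across h@6): 4 holes -> [(4, 2), (4, 5), (7, 2), (7, 5)]
Unfold 3 (reflect across v@8): 8 holes -> [(4, 2), (4, 5), (4, 10), (4, 13), (7, 2), (7, 5), (7, 10), (7, 13)]
Unfold 4 (reflect across h@4): 16 holes -> [(0, 2), (0, 5), (0, 10), (0, 13), (3, 2), (3, 5), (3, 10), (3, 13), (4, 2), (4, 5), (4, 10), (4, 13), (7, 2), (7, 5), (7, 10), (7, 13)]
Holes: [(0, 2), (0, 5), (0, 10), (0, 13), (3, 2), (3, 5), (3, 10), (3, 13), (4, 2), (4, 5), (4, 10), (4, 13), (7, 2), (7, 5), (7, 10), (7, 13)]

Answer: yes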